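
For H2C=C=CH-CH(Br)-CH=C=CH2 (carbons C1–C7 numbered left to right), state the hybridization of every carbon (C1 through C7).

C1 sp2, C2 sp, C3 sp2, C4 sp3, C5 sp2, C6 sp, C7 sp2

C1: 3 σ bonds, plus one π bond; 3 regions of electron density → sp2.
C2: 2 σ bonds, plus two π bonds; 2 regions of electron density → sp.
C3: 3 σ bonds, plus one π bond — 3 electron domains, sp2.
C4 has 4 σ bonds: steric number 4 → sp3.
C5 is sp2: 3 σ bonds, plus one π bond, 3 electron-density regions.
C6 — 2 σ bonds, plus two π bonds. Steric number 2, so sp.
C7 — 3 σ bonds, plus one π bond. Steric number 3, so sp2.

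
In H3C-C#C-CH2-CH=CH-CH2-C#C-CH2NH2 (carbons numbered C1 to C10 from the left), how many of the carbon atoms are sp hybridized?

C1: sp3
C2: sp ✓
C3: sp ✓
C4: sp3
C5: sp2
C6: sp2
C7: sp3
C8: sp ✓
C9: sp ✓
C10: sp3
C2, C3, C8, C9 → 4 sp carbons.

4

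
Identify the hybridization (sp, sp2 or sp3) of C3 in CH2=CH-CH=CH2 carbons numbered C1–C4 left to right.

C3 (3 σ bonds, plus one π bond) has steric number 3: sp2.

sp^2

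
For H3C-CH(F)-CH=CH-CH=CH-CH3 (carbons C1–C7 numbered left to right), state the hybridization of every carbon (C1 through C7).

C1 sp3, C2 sp3, C3 sp2, C4 sp2, C5 sp2, C6 sp2, C7 sp3

C1: 4 σ bonds; 4 regions of electron density → sp3.
C2 carries 4 σ bonds, giving a steric number of 4, so it is sp3.
C3 — 3 σ bonds, plus one π bond. Steric number 3, so sp2.
C4 carries 3 σ bonds, plus one π bond, giving a steric number of 3, so it is sp2.
C5 is sp2: 3 σ bonds, plus one π bond, 3 electron-density regions.
C6 is sp2: 3 σ bonds, plus one π bond, 3 electron-density regions.
C7 is sp3: 4 σ bonds, 4 electron-density regions.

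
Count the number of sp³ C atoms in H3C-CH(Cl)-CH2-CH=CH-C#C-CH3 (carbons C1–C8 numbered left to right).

C1: sp3 ✓
C2: sp3 ✓
C3: sp3 ✓
C4: sp2
C5: sp2
C6: sp
C7: sp
C8: sp3 ✓
C1, C2, C3, C8 → 4 sp3 carbons.

4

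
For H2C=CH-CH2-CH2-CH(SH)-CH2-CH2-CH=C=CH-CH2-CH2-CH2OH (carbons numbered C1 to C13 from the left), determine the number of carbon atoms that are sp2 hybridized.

4

C1: sp2 ✓
C2: sp2 ✓
C3: sp3
C4: sp3
C5: sp3
C6: sp3
C7: sp3
C8: sp2 ✓
C9: sp
C10: sp2 ✓
C11: sp3
C12: sp3
C13: sp3
C1, C2, C8, C10 → 4 sp2 carbons.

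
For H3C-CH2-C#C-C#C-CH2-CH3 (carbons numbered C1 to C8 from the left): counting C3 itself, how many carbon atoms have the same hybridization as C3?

C3 is sp (two π bonds).
C1: sp3
C2: sp3
C3: sp ✓
C4: sp ✓
C5: sp ✓
C6: sp ✓
C7: sp3
C8: sp3
4 carbons are sp.

4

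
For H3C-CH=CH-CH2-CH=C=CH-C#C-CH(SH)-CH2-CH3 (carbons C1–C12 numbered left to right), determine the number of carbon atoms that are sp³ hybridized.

5

C1: sp3 ✓
C2: sp2
C3: sp2
C4: sp3 ✓
C5: sp2
C6: sp
C7: sp2
C8: sp
C9: sp
C10: sp3 ✓
C11: sp3 ✓
C12: sp3 ✓
C1, C4, C10, C11, C12 → 5 sp3 carbons.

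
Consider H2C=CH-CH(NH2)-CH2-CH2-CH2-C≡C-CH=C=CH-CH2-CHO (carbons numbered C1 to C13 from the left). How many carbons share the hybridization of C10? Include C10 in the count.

3

C10 is sp (two π bonds).
C1: sp2
C2: sp2
C3: sp3
C4: sp3
C5: sp3
C6: sp3
C7: sp ✓
C8: sp ✓
C9: sp2
C10: sp ✓
C11: sp2
C12: sp3
C13: sp2
3 carbons are sp.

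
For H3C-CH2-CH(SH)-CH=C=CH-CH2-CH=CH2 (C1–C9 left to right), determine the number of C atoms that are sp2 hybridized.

4

C1: sp3
C2: sp3
C3: sp3
C4: sp2 ✓
C5: sp
C6: sp2 ✓
C7: sp3
C8: sp2 ✓
C9: sp2 ✓
C4, C6, C8, C9 → 4 sp2 carbons.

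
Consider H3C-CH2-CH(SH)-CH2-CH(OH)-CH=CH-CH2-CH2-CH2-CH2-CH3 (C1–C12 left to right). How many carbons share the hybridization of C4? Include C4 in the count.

10

C4 is sp3 (only σ bonds).
C1: sp3 ✓
C2: sp3 ✓
C3: sp3 ✓
C4: sp3 ✓
C5: sp3 ✓
C6: sp2
C7: sp2
C8: sp3 ✓
C9: sp3 ✓
C10: sp3 ✓
C11: sp3 ✓
C12: sp3 ✓
10 carbons are sp3.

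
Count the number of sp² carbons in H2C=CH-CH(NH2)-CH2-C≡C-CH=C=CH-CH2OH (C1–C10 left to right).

4

C1: sp2 ✓
C2: sp2 ✓
C3: sp3
C4: sp3
C5: sp
C6: sp
C7: sp2 ✓
C8: sp
C9: sp2 ✓
C10: sp3
C1, C2, C7, C9 → 4 sp2 carbons.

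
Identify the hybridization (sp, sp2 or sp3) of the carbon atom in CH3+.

Three σ bonds to H, empty p orbital → sp2, trigonal planar.

sp2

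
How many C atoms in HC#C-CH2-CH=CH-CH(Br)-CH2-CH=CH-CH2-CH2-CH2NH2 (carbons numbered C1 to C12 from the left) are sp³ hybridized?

6

C1: sp
C2: sp
C3: sp3 ✓
C4: sp2
C5: sp2
C6: sp3 ✓
C7: sp3 ✓
C8: sp2
C9: sp2
C10: sp3 ✓
C11: sp3 ✓
C12: sp3 ✓
C3, C6, C7, C10, C11, C12 → 6 sp3 carbons.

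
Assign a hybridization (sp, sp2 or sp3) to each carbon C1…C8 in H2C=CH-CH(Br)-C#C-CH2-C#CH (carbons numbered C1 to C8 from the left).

C1 has 3 σ bonds, plus one π bond: steric number 3 → sp2.
C2 (3 σ bonds, plus one π bond) has steric number 3: sp2.
C3: 4 σ bonds — 4 electron domains, sp3.
C4 carries 2 σ bonds, plus two π bonds, giving a steric number of 2, so it is sp.
C5 — 2 σ bonds, plus two π bonds. Steric number 2, so sp.
C6 — 4 σ bonds. Steric number 4, so sp3.
C7 — 2 σ bonds, plus two π bonds. Steric number 2, so sp.
C8 is sp: 2 σ bonds, plus two π bonds, 2 electron-density regions.

C1 sp2, C2 sp2, C3 sp3, C4 sp, C5 sp, C6 sp3, C7 sp, C8 sp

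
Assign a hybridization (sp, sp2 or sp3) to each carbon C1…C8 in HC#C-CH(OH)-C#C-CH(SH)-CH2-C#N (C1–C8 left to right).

C1 is sp: 2 σ bonds, plus two π bonds, 2 electron-density regions.
C2 — 2 σ bonds, plus two π bonds. Steric number 2, so sp.
C3 carries 4 σ bonds, giving a steric number of 4, so it is sp3.
C4 is sp: 2 σ bonds, plus two π bonds, 2 electron-density regions.
C5 — 2 σ bonds, plus two π bonds. Steric number 2, so sp.
C6: 4 σ bonds; 4 regions of electron density → sp3.
C7 carries 4 σ bonds, giving a steric number of 4, so it is sp3.
C8: 2 σ bonds, plus two π bonds — 2 electron domains, sp.

C1 sp, C2 sp, C3 sp3, C4 sp, C5 sp, C6 sp3, C7 sp3, C8 sp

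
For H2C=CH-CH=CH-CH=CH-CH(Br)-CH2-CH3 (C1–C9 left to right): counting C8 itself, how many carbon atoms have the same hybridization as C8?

3

C8 is sp3 (only σ bonds).
C1: sp2
C2: sp2
C3: sp2
C4: sp2
C5: sp2
C6: sp2
C7: sp3 ✓
C8: sp3 ✓
C9: sp3 ✓
3 carbons are sp3.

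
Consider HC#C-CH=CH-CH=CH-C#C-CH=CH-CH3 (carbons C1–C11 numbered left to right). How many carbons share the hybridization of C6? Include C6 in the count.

C6 is sp2 (one π bond).
C1: sp
C2: sp
C3: sp2 ✓
C4: sp2 ✓
C5: sp2 ✓
C6: sp2 ✓
C7: sp
C8: sp
C9: sp2 ✓
C10: sp2 ✓
C11: sp3
6 carbons are sp2.

6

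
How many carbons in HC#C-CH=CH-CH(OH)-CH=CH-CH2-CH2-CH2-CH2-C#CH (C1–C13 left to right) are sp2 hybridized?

4

C1: sp
C2: sp
C3: sp2 ✓
C4: sp2 ✓
C5: sp3
C6: sp2 ✓
C7: sp2 ✓
C8: sp3
C9: sp3
C10: sp3
C11: sp3
C12: sp
C13: sp
C3, C4, C6, C7 → 4 sp2 carbons.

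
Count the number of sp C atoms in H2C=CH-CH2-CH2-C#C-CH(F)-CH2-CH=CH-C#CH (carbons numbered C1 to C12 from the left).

4

C1: sp2
C2: sp2
C3: sp3
C4: sp3
C5: sp ✓
C6: sp ✓
C7: sp3
C8: sp3
C9: sp2
C10: sp2
C11: sp ✓
C12: sp ✓
C5, C6, C11, C12 → 4 sp carbons.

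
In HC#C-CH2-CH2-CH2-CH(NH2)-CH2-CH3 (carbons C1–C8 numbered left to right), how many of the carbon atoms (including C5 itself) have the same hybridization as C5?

C5 is sp3 (only σ bonds).
C1: sp
C2: sp
C3: sp3 ✓
C4: sp3 ✓
C5: sp3 ✓
C6: sp3 ✓
C7: sp3 ✓
C8: sp3 ✓
6 carbons are sp3.

6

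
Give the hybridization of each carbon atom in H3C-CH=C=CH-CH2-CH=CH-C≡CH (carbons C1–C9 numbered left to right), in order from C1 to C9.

C1 sp3, C2 sp2, C3 sp, C4 sp2, C5 sp3, C6 sp2, C7 sp2, C8 sp, C9 sp

C1 has 4 σ bonds: steric number 4 → sp3.
C2 (3 σ bonds, plus one π bond) has steric number 3: sp2.
C3 (2 σ bonds, plus two π bonds) has steric number 2: sp.
C4 has 3 σ bonds, plus one π bond: steric number 3 → sp2.
C5 — 4 σ bonds. Steric number 4, so sp3.
C6 has 3 σ bonds, plus one π bond: steric number 3 → sp2.
C7 is sp2: 3 σ bonds, plus one π bond, 3 electron-density regions.
C8 has 2 σ bonds, plus two π bonds: steric number 2 → sp.
C9 is sp: 2 σ bonds, plus two π bonds, 2 electron-density regions.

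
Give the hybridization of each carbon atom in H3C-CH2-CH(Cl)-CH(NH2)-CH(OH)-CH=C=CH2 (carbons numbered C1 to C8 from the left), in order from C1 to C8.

C1 (4 σ bonds) has steric number 4: sp3.
C2 (4 σ bonds) has steric number 4: sp3.
C3 has 4 σ bonds: steric number 4 → sp3.
C4 is sp3: 4 σ bonds, 4 electron-density regions.
C5 — 4 σ bonds. Steric number 4, so sp3.
C6 carries 3 σ bonds, plus one π bond, giving a steric number of 3, so it is sp2.
C7 is sp: 2 σ bonds, plus two π bonds, 2 electron-density regions.
C8 has 3 σ bonds, plus one π bond: steric number 3 → sp2.

C1 sp3, C2 sp3, C3 sp3, C4 sp3, C5 sp3, C6 sp2, C7 sp, C8 sp2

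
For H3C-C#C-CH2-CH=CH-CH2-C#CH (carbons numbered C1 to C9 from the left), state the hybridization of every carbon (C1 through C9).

C1 sp3, C2 sp, C3 sp, C4 sp3, C5 sp2, C6 sp2, C7 sp3, C8 sp, C9 sp

C1 is sp3: 4 σ bonds, 4 electron-density regions.
C2 (2 σ bonds, plus two π bonds) has steric number 2: sp.
C3 — 2 σ bonds, plus two π bonds. Steric number 2, so sp.
C4 carries 4 σ bonds, giving a steric number of 4, so it is sp3.
C5 carries 3 σ bonds, plus one π bond, giving a steric number of 3, so it is sp2.
C6 — 3 σ bonds, plus one π bond. Steric number 3, so sp2.
C7: 4 σ bonds — 4 electron domains, sp3.
C8 is sp: 2 σ bonds, plus two π bonds, 2 electron-density regions.
C9 has 2 σ bonds, plus two π bonds: steric number 2 → sp.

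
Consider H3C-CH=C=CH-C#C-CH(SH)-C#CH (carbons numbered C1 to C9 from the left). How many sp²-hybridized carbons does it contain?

2

C1: sp3
C2: sp2 ✓
C3: sp
C4: sp2 ✓
C5: sp
C6: sp
C7: sp3
C8: sp
C9: sp
C2, C4 → 2 sp2 carbons.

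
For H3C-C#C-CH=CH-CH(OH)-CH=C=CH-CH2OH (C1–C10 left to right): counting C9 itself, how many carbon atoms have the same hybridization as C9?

C9 is sp2 (one π bond).
C1: sp3
C2: sp
C3: sp
C4: sp2 ✓
C5: sp2 ✓
C6: sp3
C7: sp2 ✓
C8: sp
C9: sp2 ✓
C10: sp3
4 carbons are sp2.

4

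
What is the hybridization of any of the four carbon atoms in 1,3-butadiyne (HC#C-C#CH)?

sp

Every carbon is part of a C≡C triple bond: two σ regions → sp.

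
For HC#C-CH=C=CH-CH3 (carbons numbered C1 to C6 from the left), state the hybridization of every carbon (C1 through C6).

C1 sp, C2 sp, C3 sp2, C4 sp, C5 sp2, C6 sp3

C1 (2 σ bonds, plus two π bonds) has steric number 2: sp.
C2: 2 σ bonds, plus two π bonds; 2 regions of electron density → sp.
C3 is sp2: 3 σ bonds, plus one π bond, 3 electron-density regions.
C4 has 2 σ bonds, plus two π bonds: steric number 2 → sp.
C5 (3 σ bonds, plus one π bond) has steric number 3: sp2.
C6 — 4 σ bonds. Steric number 4, so sp3.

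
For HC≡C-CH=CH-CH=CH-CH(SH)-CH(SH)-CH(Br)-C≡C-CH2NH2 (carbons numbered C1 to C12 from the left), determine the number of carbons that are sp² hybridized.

C1: sp
C2: sp
C3: sp2 ✓
C4: sp2 ✓
C5: sp2 ✓
C6: sp2 ✓
C7: sp3
C8: sp3
C9: sp3
C10: sp
C11: sp
C12: sp3
C3, C4, C5, C6 → 4 sp2 carbons.

4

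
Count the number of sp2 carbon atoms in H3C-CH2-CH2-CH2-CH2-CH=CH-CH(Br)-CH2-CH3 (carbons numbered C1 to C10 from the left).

2

C1: sp3
C2: sp3
C3: sp3
C4: sp3
C5: sp3
C6: sp2 ✓
C7: sp2 ✓
C8: sp3
C9: sp3
C10: sp3
C6, C7 → 2 sp2 carbons.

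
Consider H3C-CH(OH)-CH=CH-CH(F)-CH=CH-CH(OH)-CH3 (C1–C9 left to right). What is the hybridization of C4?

C4 is sp2: 3 σ bonds, plus one π bond, 3 electron-density regions.

sp2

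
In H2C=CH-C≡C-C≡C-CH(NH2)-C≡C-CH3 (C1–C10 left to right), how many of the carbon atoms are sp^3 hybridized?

C1: sp2
C2: sp2
C3: sp
C4: sp
C5: sp
C6: sp
C7: sp3 ✓
C8: sp
C9: sp
C10: sp3 ✓
C7, C10 → 2 sp3 carbons.

2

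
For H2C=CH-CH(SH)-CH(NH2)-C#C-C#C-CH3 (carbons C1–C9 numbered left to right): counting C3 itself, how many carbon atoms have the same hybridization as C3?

C3 is sp3 (only σ bonds).
C1: sp2
C2: sp2
C3: sp3 ✓
C4: sp3 ✓
C5: sp
C6: sp
C7: sp
C8: sp
C9: sp3 ✓
3 carbons are sp3.

3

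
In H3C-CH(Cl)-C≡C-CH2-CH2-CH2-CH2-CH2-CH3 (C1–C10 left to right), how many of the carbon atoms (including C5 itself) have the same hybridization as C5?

C5 is sp3 (only σ bonds).
C1: sp3 ✓
C2: sp3 ✓
C3: sp
C4: sp
C5: sp3 ✓
C6: sp3 ✓
C7: sp3 ✓
C8: sp3 ✓
C9: sp3 ✓
C10: sp3 ✓
8 carbons are sp3.

8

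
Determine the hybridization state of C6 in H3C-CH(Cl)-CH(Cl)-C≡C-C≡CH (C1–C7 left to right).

C6: 2 σ bonds, plus two π bonds; 2 regions of electron density → sp.

sp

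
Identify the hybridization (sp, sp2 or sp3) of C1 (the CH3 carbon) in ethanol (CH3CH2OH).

C1 (the CH3 carbon) has 4 σ bonds: steric number 4 → sp3.

sp³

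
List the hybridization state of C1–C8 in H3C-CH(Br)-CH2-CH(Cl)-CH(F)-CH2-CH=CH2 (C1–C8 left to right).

C1: 4 σ bonds — 4 electron domains, sp3.
C2 — 4 σ bonds. Steric number 4, so sp3.
C3 has 4 σ bonds: steric number 4 → sp3.
C4 — 4 σ bonds. Steric number 4, so sp3.
C5 has 4 σ bonds: steric number 4 → sp3.
C6: 4 σ bonds — 4 electron domains, sp3.
C7 — 3 σ bonds, plus one π bond. Steric number 3, so sp2.
C8: 3 σ bonds, plus one π bond; 3 regions of electron density → sp2.

C1 sp3, C2 sp3, C3 sp3, C4 sp3, C5 sp3, C6 sp3, C7 sp2, C8 sp2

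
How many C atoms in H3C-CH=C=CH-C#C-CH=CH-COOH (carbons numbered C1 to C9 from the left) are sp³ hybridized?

C1: sp3 ✓
C2: sp2
C3: sp
C4: sp2
C5: sp
C6: sp
C7: sp2
C8: sp2
C9: sp2
C1 → 1 sp3 carbon.

1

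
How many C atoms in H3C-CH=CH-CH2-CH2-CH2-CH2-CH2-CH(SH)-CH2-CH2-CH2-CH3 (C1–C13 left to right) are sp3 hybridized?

C1: sp3 ✓
C2: sp2
C3: sp2
C4: sp3 ✓
C5: sp3 ✓
C6: sp3 ✓
C7: sp3 ✓
C8: sp3 ✓
C9: sp3 ✓
C10: sp3 ✓
C11: sp3 ✓
C12: sp3 ✓
C13: sp3 ✓
C1, C4, C5, C6, C7, C8, C9, C10, C11, C12, C13 → 11 sp3 carbons.

11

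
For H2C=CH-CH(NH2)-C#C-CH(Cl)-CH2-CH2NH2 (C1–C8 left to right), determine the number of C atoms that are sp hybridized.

C1: sp2
C2: sp2
C3: sp3
C4: sp ✓
C5: sp ✓
C6: sp3
C7: sp3
C8: sp3
C4, C5 → 2 sp carbons.

2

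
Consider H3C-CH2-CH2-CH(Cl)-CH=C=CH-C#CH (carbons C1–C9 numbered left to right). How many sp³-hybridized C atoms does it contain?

4

C1: sp3 ✓
C2: sp3 ✓
C3: sp3 ✓
C4: sp3 ✓
C5: sp2
C6: sp
C7: sp2
C8: sp
C9: sp
C1, C2, C3, C4 → 4 sp3 carbons.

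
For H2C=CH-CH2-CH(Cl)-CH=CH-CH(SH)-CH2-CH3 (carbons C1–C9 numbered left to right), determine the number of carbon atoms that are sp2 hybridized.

4

C1: sp2 ✓
C2: sp2 ✓
C3: sp3
C4: sp3
C5: sp2 ✓
C6: sp2 ✓
C7: sp3
C8: sp3
C9: sp3
C1, C2, C5, C6 → 4 sp2 carbons.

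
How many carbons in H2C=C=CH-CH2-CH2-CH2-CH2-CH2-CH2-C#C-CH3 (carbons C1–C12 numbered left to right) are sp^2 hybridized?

C1: sp2 ✓
C2: sp
C3: sp2 ✓
C4: sp3
C5: sp3
C6: sp3
C7: sp3
C8: sp3
C9: sp3
C10: sp
C11: sp
C12: sp3
C1, C3 → 2 sp2 carbons.

2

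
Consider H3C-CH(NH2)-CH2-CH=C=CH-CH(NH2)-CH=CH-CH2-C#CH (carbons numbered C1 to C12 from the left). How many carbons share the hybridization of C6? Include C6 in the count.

4

C6 is sp2 (one π bond).
C1: sp3
C2: sp3
C3: sp3
C4: sp2 ✓
C5: sp
C6: sp2 ✓
C7: sp3
C8: sp2 ✓
C9: sp2 ✓
C10: sp3
C11: sp
C12: sp
4 carbons are sp2.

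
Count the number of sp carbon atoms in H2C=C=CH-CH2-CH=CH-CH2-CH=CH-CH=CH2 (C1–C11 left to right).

C1: sp2
C2: sp ✓
C3: sp2
C4: sp3
C5: sp2
C6: sp2
C7: sp3
C8: sp2
C9: sp2
C10: sp2
C11: sp2
C2 → 1 sp carbon.

1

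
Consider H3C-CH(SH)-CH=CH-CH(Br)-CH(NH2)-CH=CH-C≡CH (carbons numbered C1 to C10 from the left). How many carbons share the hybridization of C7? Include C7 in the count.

4

C7 is sp2 (one π bond).
C1: sp3
C2: sp3
C3: sp2 ✓
C4: sp2 ✓
C5: sp3
C6: sp3
C7: sp2 ✓
C8: sp2 ✓
C9: sp
C10: sp
4 carbons are sp2.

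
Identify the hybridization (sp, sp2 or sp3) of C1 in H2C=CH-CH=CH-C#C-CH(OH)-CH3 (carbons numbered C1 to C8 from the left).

C1: 3 σ bonds, plus one π bond — 3 electron domains, sp2.

sp2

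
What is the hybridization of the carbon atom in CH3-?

sp3

Three σ bonds + one lone pair = steric number 4 → sp3, pyramidal.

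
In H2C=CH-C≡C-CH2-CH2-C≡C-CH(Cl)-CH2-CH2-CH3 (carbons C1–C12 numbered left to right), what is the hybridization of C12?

C12 — 4 σ bonds. Steric number 4, so sp3.

sp^3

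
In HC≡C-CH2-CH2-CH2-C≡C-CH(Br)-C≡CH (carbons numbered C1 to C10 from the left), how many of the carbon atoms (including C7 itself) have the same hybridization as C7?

C7 is sp (two π bonds).
C1: sp ✓
C2: sp ✓
C3: sp3
C4: sp3
C5: sp3
C6: sp ✓
C7: sp ✓
C8: sp3
C9: sp ✓
C10: sp ✓
6 carbons are sp.

6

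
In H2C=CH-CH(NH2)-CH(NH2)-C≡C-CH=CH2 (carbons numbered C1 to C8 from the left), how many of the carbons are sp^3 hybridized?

2

C1: sp2
C2: sp2
C3: sp3 ✓
C4: sp3 ✓
C5: sp
C6: sp
C7: sp2
C8: sp2
C3, C4 → 2 sp3 carbons.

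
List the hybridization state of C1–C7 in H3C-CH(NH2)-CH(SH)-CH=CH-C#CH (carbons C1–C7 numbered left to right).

C1 — 4 σ bonds. Steric number 4, so sp3.
C2 (4 σ bonds) has steric number 4: sp3.
C3 (4 σ bonds) has steric number 4: sp3.
C4 (3 σ bonds, plus one π bond) has steric number 3: sp2.
C5 — 3 σ bonds, plus one π bond. Steric number 3, so sp2.
C6 (2 σ bonds, plus two π bonds) has steric number 2: sp.
C7 (2 σ bonds, plus two π bonds) has steric number 2: sp.

C1 sp3, C2 sp3, C3 sp3, C4 sp2, C5 sp2, C6 sp, C7 sp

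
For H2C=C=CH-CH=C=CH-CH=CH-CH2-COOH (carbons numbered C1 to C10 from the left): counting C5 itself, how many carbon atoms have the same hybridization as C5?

2

C5 is sp (two π bonds).
C1: sp2
C2: sp ✓
C3: sp2
C4: sp2
C5: sp ✓
C6: sp2
C7: sp2
C8: sp2
C9: sp3
C10: sp2
2 carbons are sp.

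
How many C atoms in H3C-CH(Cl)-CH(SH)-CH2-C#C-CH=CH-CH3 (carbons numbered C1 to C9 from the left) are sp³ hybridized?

C1: sp3 ✓
C2: sp3 ✓
C3: sp3 ✓
C4: sp3 ✓
C5: sp
C6: sp
C7: sp2
C8: sp2
C9: sp3 ✓
C1, C2, C3, C4, C9 → 5 sp3 carbons.

5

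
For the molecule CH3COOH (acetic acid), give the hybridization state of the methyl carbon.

The methyl carbon: 4 σ bonds; 4 regions of electron density → sp3.

sp3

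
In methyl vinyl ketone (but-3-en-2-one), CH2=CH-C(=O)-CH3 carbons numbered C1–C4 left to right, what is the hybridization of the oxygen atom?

The oxygen atom has 1 σ bond and 2 lone pairs, plus one π bond: steric number 3 → sp2.

sp^2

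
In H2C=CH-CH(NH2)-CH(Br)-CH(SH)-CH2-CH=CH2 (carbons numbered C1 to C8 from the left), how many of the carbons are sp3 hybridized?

C1: sp2
C2: sp2
C3: sp3 ✓
C4: sp3 ✓
C5: sp3 ✓
C6: sp3 ✓
C7: sp2
C8: sp2
C3, C4, C5, C6 → 4 sp3 carbons.

4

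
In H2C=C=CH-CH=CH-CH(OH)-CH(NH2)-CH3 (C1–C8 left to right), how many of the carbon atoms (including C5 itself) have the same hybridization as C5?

C5 is sp2 (one π bond).
C1: sp2 ✓
C2: sp
C3: sp2 ✓
C4: sp2 ✓
C5: sp2 ✓
C6: sp3
C7: sp3
C8: sp3
4 carbons are sp2.

4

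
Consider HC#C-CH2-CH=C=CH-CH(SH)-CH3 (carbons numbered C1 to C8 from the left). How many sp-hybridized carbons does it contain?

3

C1: sp ✓
C2: sp ✓
C3: sp3
C4: sp2
C5: sp ✓
C6: sp2
C7: sp3
C8: sp3
C1, C2, C5 → 3 sp carbons.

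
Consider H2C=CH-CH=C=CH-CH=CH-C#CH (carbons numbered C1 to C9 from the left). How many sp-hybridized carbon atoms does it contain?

C1: sp2
C2: sp2
C3: sp2
C4: sp ✓
C5: sp2
C6: sp2
C7: sp2
C8: sp ✓
C9: sp ✓
C4, C8, C9 → 3 sp carbons.

3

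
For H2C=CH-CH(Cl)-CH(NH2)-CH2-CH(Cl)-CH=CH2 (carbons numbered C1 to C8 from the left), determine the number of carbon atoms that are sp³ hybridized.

4

C1: sp2
C2: sp2
C3: sp3 ✓
C4: sp3 ✓
C5: sp3 ✓
C6: sp3 ✓
C7: sp2
C8: sp2
C3, C4, C5, C6 → 4 sp3 carbons.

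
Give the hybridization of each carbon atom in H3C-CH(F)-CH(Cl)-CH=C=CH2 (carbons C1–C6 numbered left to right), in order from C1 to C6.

C1 has 4 σ bonds: steric number 4 → sp3.
C2 is sp3: 4 σ bonds, 4 electron-density regions.
C3 carries 4 σ bonds, giving a steric number of 4, so it is sp3.
C4 carries 3 σ bonds, plus one π bond, giving a steric number of 3, so it is sp2.
C5: 2 σ bonds, plus two π bonds — 2 electron domains, sp.
C6 has 3 σ bonds, plus one π bond: steric number 3 → sp2.

C1 sp3, C2 sp3, C3 sp3, C4 sp2, C5 sp, C6 sp2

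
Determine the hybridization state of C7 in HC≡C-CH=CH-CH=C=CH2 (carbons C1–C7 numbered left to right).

C7 has 3 σ bonds, plus one π bond: steric number 3 → sp2.

sp²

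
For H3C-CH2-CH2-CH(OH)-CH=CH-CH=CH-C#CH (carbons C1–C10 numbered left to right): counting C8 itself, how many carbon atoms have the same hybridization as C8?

C8 is sp2 (one π bond).
C1: sp3
C2: sp3
C3: sp3
C4: sp3
C5: sp2 ✓
C6: sp2 ✓
C7: sp2 ✓
C8: sp2 ✓
C9: sp
C10: sp
4 carbons are sp2.

4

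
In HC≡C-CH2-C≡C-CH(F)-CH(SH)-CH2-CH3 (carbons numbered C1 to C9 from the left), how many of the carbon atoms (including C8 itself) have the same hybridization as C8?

5

C8 is sp3 (only σ bonds).
C1: sp
C2: sp
C3: sp3 ✓
C4: sp
C5: sp
C6: sp3 ✓
C7: sp3 ✓
C8: sp3 ✓
C9: sp3 ✓
5 carbons are sp3.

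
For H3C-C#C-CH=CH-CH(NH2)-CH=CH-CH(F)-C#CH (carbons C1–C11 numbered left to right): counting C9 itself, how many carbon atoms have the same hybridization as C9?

C9 is sp3 (only σ bonds).
C1: sp3 ✓
C2: sp
C3: sp
C4: sp2
C5: sp2
C6: sp3 ✓
C7: sp2
C8: sp2
C9: sp3 ✓
C10: sp
C11: sp
3 carbons are sp3.

3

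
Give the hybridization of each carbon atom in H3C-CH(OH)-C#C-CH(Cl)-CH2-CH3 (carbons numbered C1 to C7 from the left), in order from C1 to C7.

C1 — 4 σ bonds. Steric number 4, so sp3.
C2: 4 σ bonds; 4 regions of electron density → sp3.
C3 (2 σ bonds, plus two π bonds) has steric number 2: sp.
C4 carries 2 σ bonds, plus two π bonds, giving a steric number of 2, so it is sp.
C5: 4 σ bonds — 4 electron domains, sp3.
C6: 4 σ bonds; 4 regions of electron density → sp3.
C7 — 4 σ bonds. Steric number 4, so sp3.

C1 sp3, C2 sp3, C3 sp, C4 sp, C5 sp3, C6 sp3, C7 sp3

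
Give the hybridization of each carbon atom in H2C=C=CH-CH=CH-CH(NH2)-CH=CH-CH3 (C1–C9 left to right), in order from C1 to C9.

C1: 3 σ bonds, plus one π bond; 3 regions of electron density → sp2.
C2 — 2 σ bonds, plus two π bonds. Steric number 2, so sp.
C3 has 3 σ bonds, plus one π bond: steric number 3 → sp2.
C4: 3 σ bonds, plus one π bond — 3 electron domains, sp2.
C5: 3 σ bonds, plus one π bond; 3 regions of electron density → sp2.
C6 carries 4 σ bonds, giving a steric number of 4, so it is sp3.
C7 is sp2: 3 σ bonds, plus one π bond, 3 electron-density regions.
C8 carries 3 σ bonds, plus one π bond, giving a steric number of 3, so it is sp2.
C9 (4 σ bonds) has steric number 4: sp3.

C1 sp2, C2 sp, C3 sp2, C4 sp2, C5 sp2, C6 sp3, C7 sp2, C8 sp2, C9 sp3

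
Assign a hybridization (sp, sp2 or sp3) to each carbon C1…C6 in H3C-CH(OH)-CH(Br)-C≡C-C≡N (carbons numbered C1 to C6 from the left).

C1 sp3, C2 sp3, C3 sp3, C4 sp, C5 sp, C6 sp

C1 — 4 σ bonds. Steric number 4, so sp3.
C2: 4 σ bonds; 4 regions of electron density → sp3.
C3: 4 σ bonds — 4 electron domains, sp3.
C4 is sp: 2 σ bonds, plus two π bonds, 2 electron-density regions.
C5 carries 2 σ bonds, plus two π bonds, giving a steric number of 2, so it is sp.
C6 has 2 σ bonds, plus two π bonds: steric number 2 → sp.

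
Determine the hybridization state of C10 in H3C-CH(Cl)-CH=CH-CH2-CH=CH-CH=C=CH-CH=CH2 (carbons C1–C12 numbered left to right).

C10 — 3 σ bonds, plus one π bond. Steric number 3, so sp2.

sp2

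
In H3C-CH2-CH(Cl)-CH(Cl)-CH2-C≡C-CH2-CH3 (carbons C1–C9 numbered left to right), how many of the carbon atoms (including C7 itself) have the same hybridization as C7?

2

C7 is sp (two π bonds).
C1: sp3
C2: sp3
C3: sp3
C4: sp3
C5: sp3
C6: sp ✓
C7: sp ✓
C8: sp3
C9: sp3
2 carbons are sp.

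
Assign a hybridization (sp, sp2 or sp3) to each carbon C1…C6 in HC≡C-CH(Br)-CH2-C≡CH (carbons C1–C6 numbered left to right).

C1 (2 σ bonds, plus two π bonds) has steric number 2: sp.
C2 has 2 σ bonds, plus two π bonds: steric number 2 → sp.
C3: 4 σ bonds — 4 electron domains, sp3.
C4 has 4 σ bonds: steric number 4 → sp3.
C5 (2 σ bonds, plus two π bonds) has steric number 2: sp.
C6: 2 σ bonds, plus two π bonds; 2 regions of electron density → sp.

C1 sp, C2 sp, C3 sp3, C4 sp3, C5 sp, C6 sp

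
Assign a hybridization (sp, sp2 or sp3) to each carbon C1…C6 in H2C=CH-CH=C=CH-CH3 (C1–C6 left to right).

C1 (3 σ bonds, plus one π bond) has steric number 3: sp2.
C2 is sp2: 3 σ bonds, plus one π bond, 3 electron-density regions.
C3 carries 3 σ bonds, plus one π bond, giving a steric number of 3, so it is sp2.
C4 carries 2 σ bonds, plus two π bonds, giving a steric number of 2, so it is sp.
C5: 3 σ bonds, plus one π bond — 3 electron domains, sp2.
C6: 4 σ bonds — 4 electron domains, sp3.

C1 sp2, C2 sp2, C3 sp2, C4 sp, C5 sp2, C6 sp3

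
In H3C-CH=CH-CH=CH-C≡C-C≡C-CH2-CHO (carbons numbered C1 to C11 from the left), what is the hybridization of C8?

C8 — 2 σ bonds, plus two π bonds. Steric number 2, so sp.

sp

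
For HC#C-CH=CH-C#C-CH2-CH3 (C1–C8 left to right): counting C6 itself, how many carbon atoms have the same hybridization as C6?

4

C6 is sp (two π bonds).
C1: sp ✓
C2: sp ✓
C3: sp2
C4: sp2
C5: sp ✓
C6: sp ✓
C7: sp3
C8: sp3
4 carbons are sp.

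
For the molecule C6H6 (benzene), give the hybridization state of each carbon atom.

sp^2

Every ring carbon has three σ bonds and contributes one p electron to the aromatic π system.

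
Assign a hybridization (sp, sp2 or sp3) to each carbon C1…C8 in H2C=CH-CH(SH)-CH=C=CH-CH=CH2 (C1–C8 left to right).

C1 carries 3 σ bonds, plus one π bond, giving a steric number of 3, so it is sp2.
C2: 3 σ bonds, plus one π bond — 3 electron domains, sp2.
C3: 4 σ bonds; 4 regions of electron density → sp3.
C4 is sp2: 3 σ bonds, plus one π bond, 3 electron-density regions.
C5 carries 2 σ bonds, plus two π bonds, giving a steric number of 2, so it is sp.
C6 is sp2: 3 σ bonds, plus one π bond, 3 electron-density regions.
C7 is sp2: 3 σ bonds, plus one π bond, 3 electron-density regions.
C8 (3 σ bonds, plus one π bond) has steric number 3: sp2.

C1 sp2, C2 sp2, C3 sp3, C4 sp2, C5 sp, C6 sp2, C7 sp2, C8 sp2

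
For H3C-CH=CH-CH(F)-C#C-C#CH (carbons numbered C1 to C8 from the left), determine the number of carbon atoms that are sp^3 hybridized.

2

C1: sp3 ✓
C2: sp2
C3: sp2
C4: sp3 ✓
C5: sp
C6: sp
C7: sp
C8: sp
C1, C4 → 2 sp3 carbons.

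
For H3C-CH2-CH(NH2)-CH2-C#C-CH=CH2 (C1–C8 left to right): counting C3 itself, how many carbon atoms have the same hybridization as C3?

4

C3 is sp3 (only σ bonds).
C1: sp3 ✓
C2: sp3 ✓
C3: sp3 ✓
C4: sp3 ✓
C5: sp
C6: sp
C7: sp2
C8: sp2
4 carbons are sp3.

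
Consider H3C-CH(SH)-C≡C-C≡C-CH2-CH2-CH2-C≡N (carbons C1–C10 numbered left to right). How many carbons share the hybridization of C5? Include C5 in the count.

C5 is sp (two π bonds).
C1: sp3
C2: sp3
C3: sp ✓
C4: sp ✓
C5: sp ✓
C6: sp ✓
C7: sp3
C8: sp3
C9: sp3
C10: sp ✓
5 carbons are sp.

5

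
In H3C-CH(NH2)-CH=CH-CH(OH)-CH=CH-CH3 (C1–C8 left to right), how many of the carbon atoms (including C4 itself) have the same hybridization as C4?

C4 is sp2 (one π bond).
C1: sp3
C2: sp3
C3: sp2 ✓
C4: sp2 ✓
C5: sp3
C6: sp2 ✓
C7: sp2 ✓
C8: sp3
4 carbons are sp2.

4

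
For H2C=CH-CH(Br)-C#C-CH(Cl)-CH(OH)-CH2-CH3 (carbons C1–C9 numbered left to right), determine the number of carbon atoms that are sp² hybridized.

C1: sp2 ✓
C2: sp2 ✓
C3: sp3
C4: sp
C5: sp
C6: sp3
C7: sp3
C8: sp3
C9: sp3
C1, C2 → 2 sp2 carbons.

2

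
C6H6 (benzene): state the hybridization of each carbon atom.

Every ring carbon has three σ bonds and contributes one p electron to the aromatic π system.

sp2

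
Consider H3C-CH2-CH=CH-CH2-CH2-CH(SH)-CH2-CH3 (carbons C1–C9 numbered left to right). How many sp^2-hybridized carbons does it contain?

2

C1: sp3
C2: sp3
C3: sp2 ✓
C4: sp2 ✓
C5: sp3
C6: sp3
C7: sp3
C8: sp3
C9: sp3
C3, C4 → 2 sp2 carbons.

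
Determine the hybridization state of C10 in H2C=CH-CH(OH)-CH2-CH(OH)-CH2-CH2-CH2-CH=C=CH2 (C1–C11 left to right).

C10 is sp: 2 σ bonds, plus two π bonds, 2 electron-density regions.

sp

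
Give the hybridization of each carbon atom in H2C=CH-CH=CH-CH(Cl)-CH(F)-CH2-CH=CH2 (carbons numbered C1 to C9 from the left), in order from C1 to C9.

C1: 3 σ bonds, plus one π bond — 3 electron domains, sp2.
C2 is sp2: 3 σ bonds, plus one π bond, 3 electron-density regions.
C3 has 3 σ bonds, plus one π bond: steric number 3 → sp2.
C4 — 3 σ bonds, plus one π bond. Steric number 3, so sp2.
C5: 4 σ bonds; 4 regions of electron density → sp3.
C6 — 4 σ bonds. Steric number 4, so sp3.
C7: 4 σ bonds — 4 electron domains, sp3.
C8 carries 3 σ bonds, plus one π bond, giving a steric number of 3, so it is sp2.
C9: 3 σ bonds, plus one π bond; 3 regions of electron density → sp2.

C1 sp2, C2 sp2, C3 sp2, C4 sp2, C5 sp3, C6 sp3, C7 sp3, C8 sp2, C9 sp2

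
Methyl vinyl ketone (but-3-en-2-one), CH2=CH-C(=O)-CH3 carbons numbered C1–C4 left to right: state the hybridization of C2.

sp²

C2 — 3 σ bonds, plus one π bond. Steric number 3, so sp2.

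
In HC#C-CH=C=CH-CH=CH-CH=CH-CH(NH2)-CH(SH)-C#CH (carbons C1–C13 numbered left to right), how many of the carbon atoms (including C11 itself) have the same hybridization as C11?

C11 is sp3 (only σ bonds).
C1: sp
C2: sp
C3: sp2
C4: sp
C5: sp2
C6: sp2
C7: sp2
C8: sp2
C9: sp2
C10: sp3 ✓
C11: sp3 ✓
C12: sp
C13: sp
2 carbons are sp3.

2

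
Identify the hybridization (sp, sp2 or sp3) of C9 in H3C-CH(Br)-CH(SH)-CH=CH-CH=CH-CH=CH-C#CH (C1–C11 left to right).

sp²

C9 is sp2: 3 σ bonds, plus one π bond, 3 electron-density regions.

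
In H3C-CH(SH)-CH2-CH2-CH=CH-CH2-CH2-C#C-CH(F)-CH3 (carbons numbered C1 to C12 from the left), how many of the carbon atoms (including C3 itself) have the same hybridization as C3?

8

C3 is sp3 (only σ bonds).
C1: sp3 ✓
C2: sp3 ✓
C3: sp3 ✓
C4: sp3 ✓
C5: sp2
C6: sp2
C7: sp3 ✓
C8: sp3 ✓
C9: sp
C10: sp
C11: sp3 ✓
C12: sp3 ✓
8 carbons are sp3.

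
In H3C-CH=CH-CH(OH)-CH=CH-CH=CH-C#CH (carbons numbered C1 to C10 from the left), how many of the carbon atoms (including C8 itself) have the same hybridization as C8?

C8 is sp2 (one π bond).
C1: sp3
C2: sp2 ✓
C3: sp2 ✓
C4: sp3
C5: sp2 ✓
C6: sp2 ✓
C7: sp2 ✓
C8: sp2 ✓
C9: sp
C10: sp
6 carbons are sp2.

6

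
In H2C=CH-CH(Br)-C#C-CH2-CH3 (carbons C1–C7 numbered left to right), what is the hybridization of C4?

sp

C4: 2 σ bonds, plus two π bonds — 2 electron domains, sp.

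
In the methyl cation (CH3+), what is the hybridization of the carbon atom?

Three σ bonds to H, empty p orbital → sp2, trigonal planar.

sp2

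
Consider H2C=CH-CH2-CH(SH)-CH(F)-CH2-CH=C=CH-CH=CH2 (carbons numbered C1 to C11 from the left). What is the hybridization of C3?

C3 (4 σ bonds) has steric number 4: sp3.

sp^3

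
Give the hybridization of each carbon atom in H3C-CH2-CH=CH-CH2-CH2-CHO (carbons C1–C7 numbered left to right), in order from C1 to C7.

C1 sp3, C2 sp3, C3 sp2, C4 sp2, C5 sp3, C6 sp3, C7 sp2

C1 has 4 σ bonds: steric number 4 → sp3.
C2 carries 4 σ bonds, giving a steric number of 4, so it is sp3.
C3: 3 σ bonds, plus one π bond — 3 electron domains, sp2.
C4 has 3 σ bonds, plus one π bond: steric number 3 → sp2.
C5: 4 σ bonds; 4 regions of electron density → sp3.
C6 has 4 σ bonds: steric number 4 → sp3.
C7 has 3 σ bonds, plus one π bond: steric number 3 → sp2.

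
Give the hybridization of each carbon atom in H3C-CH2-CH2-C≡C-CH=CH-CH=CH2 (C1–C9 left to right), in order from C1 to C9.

C1 sp3, C2 sp3, C3 sp3, C4 sp, C5 sp, C6 sp2, C7 sp2, C8 sp2, C9 sp2

C1 — 4 σ bonds. Steric number 4, so sp3.
C2: 4 σ bonds; 4 regions of electron density → sp3.
C3 carries 4 σ bonds, giving a steric number of 4, so it is sp3.
C4: 2 σ bonds, plus two π bonds; 2 regions of electron density → sp.
C5 has 2 σ bonds, plus two π bonds: steric number 2 → sp.
C6: 3 σ bonds, plus one π bond; 3 regions of electron density → sp2.
C7: 3 σ bonds, plus one π bond; 3 regions of electron density → sp2.
C8: 3 σ bonds, plus one π bond; 3 regions of electron density → sp2.
C9 — 3 σ bonds, plus one π bond. Steric number 3, so sp2.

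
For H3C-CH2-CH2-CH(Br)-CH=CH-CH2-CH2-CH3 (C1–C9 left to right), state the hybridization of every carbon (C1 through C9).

C1 sp3, C2 sp3, C3 sp3, C4 sp3, C5 sp2, C6 sp2, C7 sp3, C8 sp3, C9 sp3

C1 is sp3: 4 σ bonds, 4 electron-density regions.
C2 — 4 σ bonds. Steric number 4, so sp3.
C3 — 4 σ bonds. Steric number 4, so sp3.
C4 — 4 σ bonds. Steric number 4, so sp3.
C5: 3 σ bonds, plus one π bond; 3 regions of electron density → sp2.
C6 is sp2: 3 σ bonds, plus one π bond, 3 electron-density regions.
C7 carries 4 σ bonds, giving a steric number of 4, so it is sp3.
C8 carries 4 σ bonds, giving a steric number of 4, so it is sp3.
C9 is sp3: 4 σ bonds, 4 electron-density regions.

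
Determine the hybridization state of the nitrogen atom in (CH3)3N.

The nitrogen atom is sp3: 3 σ bonds and 1 lone pair, 4 electron-density regions.

sp^3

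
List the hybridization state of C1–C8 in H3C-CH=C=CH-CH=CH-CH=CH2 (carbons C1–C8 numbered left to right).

C1: 4 σ bonds — 4 electron domains, sp3.
C2: 3 σ bonds, plus one π bond — 3 electron domains, sp2.
C3 — 2 σ bonds, plus two π bonds. Steric number 2, so sp.
C4 carries 3 σ bonds, plus one π bond, giving a steric number of 3, so it is sp2.
C5 is sp2: 3 σ bonds, plus one π bond, 3 electron-density regions.
C6 — 3 σ bonds, plus one π bond. Steric number 3, so sp2.
C7: 3 σ bonds, plus one π bond — 3 electron domains, sp2.
C8 — 3 σ bonds, plus one π bond. Steric number 3, so sp2.

C1 sp3, C2 sp2, C3 sp, C4 sp2, C5 sp2, C6 sp2, C7 sp2, C8 sp2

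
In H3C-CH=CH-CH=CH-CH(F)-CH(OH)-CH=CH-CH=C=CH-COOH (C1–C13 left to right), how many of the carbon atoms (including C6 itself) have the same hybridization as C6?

3

C6 is sp3 (only σ bonds).
C1: sp3 ✓
C2: sp2
C3: sp2
C4: sp2
C5: sp2
C6: sp3 ✓
C7: sp3 ✓
C8: sp2
C9: sp2
C10: sp2
C11: sp
C12: sp2
C13: sp2
3 carbons are sp3.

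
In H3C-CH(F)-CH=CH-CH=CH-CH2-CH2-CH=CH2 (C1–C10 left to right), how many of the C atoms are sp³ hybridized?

4

C1: sp3 ✓
C2: sp3 ✓
C3: sp2
C4: sp2
C5: sp2
C6: sp2
C7: sp3 ✓
C8: sp3 ✓
C9: sp2
C10: sp2
C1, C2, C7, C8 → 4 sp3 carbons.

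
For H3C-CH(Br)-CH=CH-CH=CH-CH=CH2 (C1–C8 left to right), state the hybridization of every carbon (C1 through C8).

C1 sp3, C2 sp3, C3 sp2, C4 sp2, C5 sp2, C6 sp2, C7 sp2, C8 sp2

C1 (4 σ bonds) has steric number 4: sp3.
C2 is sp3: 4 σ bonds, 4 electron-density regions.
C3 is sp2: 3 σ bonds, plus one π bond, 3 electron-density regions.
C4 is sp2: 3 σ bonds, plus one π bond, 3 electron-density regions.
C5: 3 σ bonds, plus one π bond; 3 regions of electron density → sp2.
C6: 3 σ bonds, plus one π bond; 3 regions of electron density → sp2.
C7: 3 σ bonds, plus one π bond; 3 regions of electron density → sp2.
C8 has 3 σ bonds, plus one π bond: steric number 3 → sp2.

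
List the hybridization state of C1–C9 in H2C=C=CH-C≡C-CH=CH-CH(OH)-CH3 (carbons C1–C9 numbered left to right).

C1 is sp2: 3 σ bonds, plus one π bond, 3 electron-density regions.
C2 carries 2 σ bonds, plus two π bonds, giving a steric number of 2, so it is sp.
C3 — 3 σ bonds, plus one π bond. Steric number 3, so sp2.
C4 (2 σ bonds, plus two π bonds) has steric number 2: sp.
C5 is sp: 2 σ bonds, plus two π bonds, 2 electron-density regions.
C6: 3 σ bonds, plus one π bond — 3 electron domains, sp2.
C7: 3 σ bonds, plus one π bond — 3 electron domains, sp2.
C8 — 4 σ bonds. Steric number 4, so sp3.
C9 (4 σ bonds) has steric number 4: sp3.

C1 sp2, C2 sp, C3 sp2, C4 sp, C5 sp, C6 sp2, C7 sp2, C8 sp3, C9 sp3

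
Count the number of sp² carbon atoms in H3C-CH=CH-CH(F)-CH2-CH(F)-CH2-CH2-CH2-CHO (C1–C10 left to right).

C1: sp3
C2: sp2 ✓
C3: sp2 ✓
C4: sp3
C5: sp3
C6: sp3
C7: sp3
C8: sp3
C9: sp3
C10: sp2 ✓
C2, C3, C10 → 3 sp2 carbons.

3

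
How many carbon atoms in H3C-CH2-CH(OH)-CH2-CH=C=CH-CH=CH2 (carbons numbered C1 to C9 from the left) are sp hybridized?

C1: sp3
C2: sp3
C3: sp3
C4: sp3
C5: sp2
C6: sp ✓
C7: sp2
C8: sp2
C9: sp2
C6 → 1 sp carbon.

1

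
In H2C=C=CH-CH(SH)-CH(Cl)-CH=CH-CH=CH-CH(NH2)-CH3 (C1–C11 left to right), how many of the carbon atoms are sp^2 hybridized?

6

C1: sp2 ✓
C2: sp
C3: sp2 ✓
C4: sp3
C5: sp3
C6: sp2 ✓
C7: sp2 ✓
C8: sp2 ✓
C9: sp2 ✓
C10: sp3
C11: sp3
C1, C3, C6, C7, C8, C9 → 6 sp2 carbons.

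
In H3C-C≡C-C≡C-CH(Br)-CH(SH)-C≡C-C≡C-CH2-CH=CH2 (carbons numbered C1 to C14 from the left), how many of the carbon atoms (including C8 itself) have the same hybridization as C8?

8

C8 is sp (two π bonds).
C1: sp3
C2: sp ✓
C3: sp ✓
C4: sp ✓
C5: sp ✓
C6: sp3
C7: sp3
C8: sp ✓
C9: sp ✓
C10: sp ✓
C11: sp ✓
C12: sp3
C13: sp2
C14: sp2
8 carbons are sp.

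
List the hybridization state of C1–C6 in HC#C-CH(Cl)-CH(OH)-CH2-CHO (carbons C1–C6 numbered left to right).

C1 sp, C2 sp, C3 sp3, C4 sp3, C5 sp3, C6 sp2

C1 has 2 σ bonds, plus two π bonds: steric number 2 → sp.
C2: 2 σ bonds, plus two π bonds; 2 regions of electron density → sp.
C3 (4 σ bonds) has steric number 4: sp3.
C4: 4 σ bonds — 4 electron domains, sp3.
C5 carries 4 σ bonds, giving a steric number of 4, so it is sp3.
C6 (3 σ bonds, plus one π bond) has steric number 3: sp2.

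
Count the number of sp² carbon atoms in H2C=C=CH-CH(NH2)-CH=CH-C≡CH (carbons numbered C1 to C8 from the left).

4

C1: sp2 ✓
C2: sp
C3: sp2 ✓
C4: sp3
C5: sp2 ✓
C6: sp2 ✓
C7: sp
C8: sp
C1, C3, C5, C6 → 4 sp2 carbons.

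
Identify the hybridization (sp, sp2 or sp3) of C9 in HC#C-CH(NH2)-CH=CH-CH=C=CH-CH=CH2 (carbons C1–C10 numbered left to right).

sp^2

C9 has 3 σ bonds, plus one π bond: steric number 3 → sp2.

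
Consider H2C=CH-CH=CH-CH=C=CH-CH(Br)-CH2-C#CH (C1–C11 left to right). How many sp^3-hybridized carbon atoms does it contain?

C1: sp2
C2: sp2
C3: sp2
C4: sp2
C5: sp2
C6: sp
C7: sp2
C8: sp3 ✓
C9: sp3 ✓
C10: sp
C11: sp
C8, C9 → 2 sp3 carbons.

2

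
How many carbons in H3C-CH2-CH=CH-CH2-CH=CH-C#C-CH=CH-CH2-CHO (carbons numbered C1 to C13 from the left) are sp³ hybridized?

C1: sp3 ✓
C2: sp3 ✓
C3: sp2
C4: sp2
C5: sp3 ✓
C6: sp2
C7: sp2
C8: sp
C9: sp
C10: sp2
C11: sp2
C12: sp3 ✓
C13: sp2
C1, C2, C5, C12 → 4 sp3 carbons.

4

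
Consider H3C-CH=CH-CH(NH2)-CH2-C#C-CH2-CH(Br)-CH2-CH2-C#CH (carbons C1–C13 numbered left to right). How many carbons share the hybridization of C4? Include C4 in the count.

7

C4 is sp3 (only σ bonds).
C1: sp3 ✓
C2: sp2
C3: sp2
C4: sp3 ✓
C5: sp3 ✓
C6: sp
C7: sp
C8: sp3 ✓
C9: sp3 ✓
C10: sp3 ✓
C11: sp3 ✓
C12: sp
C13: sp
7 carbons are sp3.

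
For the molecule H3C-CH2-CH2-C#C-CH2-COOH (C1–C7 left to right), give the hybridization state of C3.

C3 — 4 σ bonds. Steric number 4, so sp3.

sp³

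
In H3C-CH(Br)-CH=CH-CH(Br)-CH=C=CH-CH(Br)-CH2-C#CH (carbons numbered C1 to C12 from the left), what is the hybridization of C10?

sp³

C10: 4 σ bonds — 4 electron domains, sp3.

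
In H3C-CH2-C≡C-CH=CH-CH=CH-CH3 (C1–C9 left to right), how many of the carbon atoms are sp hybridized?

2

C1: sp3
C2: sp3
C3: sp ✓
C4: sp ✓
C5: sp2
C6: sp2
C7: sp2
C8: sp2
C9: sp3
C3, C4 → 2 sp carbons.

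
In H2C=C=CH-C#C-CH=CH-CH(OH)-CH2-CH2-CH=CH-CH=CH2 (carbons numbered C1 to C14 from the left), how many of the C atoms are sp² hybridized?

8

C1: sp2 ✓
C2: sp
C3: sp2 ✓
C4: sp
C5: sp
C6: sp2 ✓
C7: sp2 ✓
C8: sp3
C9: sp3
C10: sp3
C11: sp2 ✓
C12: sp2 ✓
C13: sp2 ✓
C14: sp2 ✓
C1, C3, C6, C7, C11, C12, C13, C14 → 8 sp2 carbons.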